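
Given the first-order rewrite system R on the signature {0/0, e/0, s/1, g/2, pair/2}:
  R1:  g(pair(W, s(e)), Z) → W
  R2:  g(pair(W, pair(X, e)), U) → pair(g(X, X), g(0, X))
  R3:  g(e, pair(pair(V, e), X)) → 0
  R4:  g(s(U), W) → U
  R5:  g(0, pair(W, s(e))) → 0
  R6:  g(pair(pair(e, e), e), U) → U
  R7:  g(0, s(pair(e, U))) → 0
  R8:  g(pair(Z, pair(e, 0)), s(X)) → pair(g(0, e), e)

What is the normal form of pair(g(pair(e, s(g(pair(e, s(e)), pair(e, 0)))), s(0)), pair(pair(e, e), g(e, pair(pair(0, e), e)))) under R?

1. pair(g(pair(e, s(g(pair(e, s(e)), pair(e, 0)))), s(0)), pair(pair(e, e), g(e, pair(pair(0, e), e))))  →  pair(g(pair(e, s(e)), s(0)), pair(pair(e, e), g(e, pair(pair(0, e), e))))   [R1 at 1.1.2.1]
2. pair(g(pair(e, s(e)), s(0)), pair(pair(e, e), g(e, pair(pair(0, e), e))))  →  pair(e, pair(pair(e, e), g(e, pair(pair(0, e), e))))   [R1 at 1]
3. pair(e, pair(pair(e, e), g(e, pair(pair(0, e), e))))  →  pair(e, pair(pair(e, e), 0))   [R3 at 2.2]

pair(e, pair(pair(e, e), 0))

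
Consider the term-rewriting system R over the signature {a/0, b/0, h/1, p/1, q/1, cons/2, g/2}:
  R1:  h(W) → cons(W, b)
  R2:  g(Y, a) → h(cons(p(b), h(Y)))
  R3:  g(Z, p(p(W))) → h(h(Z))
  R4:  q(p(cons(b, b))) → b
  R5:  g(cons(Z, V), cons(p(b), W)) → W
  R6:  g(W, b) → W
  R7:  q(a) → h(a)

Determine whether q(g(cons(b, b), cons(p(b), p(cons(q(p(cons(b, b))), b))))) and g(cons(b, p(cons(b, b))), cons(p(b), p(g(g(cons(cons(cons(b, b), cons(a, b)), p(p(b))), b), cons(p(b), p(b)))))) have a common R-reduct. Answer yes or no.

Reduce t₁ = q(g(cons(b, b), cons(p(b), p(cons(q(p(cons(b, b))), b))))):
1. q(g(cons(b, b), cons(p(b), p(cons(q(p(cons(b, b))), b)))))  →  q(p(cons(q(p(cons(b, b))), b)))   [R5 at 1]
2. q(p(cons(q(p(cons(b, b))), b)))  →  q(p(cons(b, b)))   [R4 at 1.1.1]
3. q(p(cons(b, b)))  →  b   [R4 at ε]

Reduce t₂ = g(cons(b, p(cons(b, b))), cons(p(b), p(g(g(cons(cons(cons(b, b), cons(a, b)), p(p(b))), b), cons(p(b), p(b)))))):
1. g(cons(b, p(cons(b, b))), cons(p(b), p(g(g(cons(cons(cons(b, b), cons(a, b)), p(p(b))), b), cons(p(b), p(b))))))  →  p(g(g(cons(cons(cons(b, b), cons(a, b)), p(p(b))), b), cons(p(b), p(b))))   [R5 at ε]
2. p(g(g(cons(cons(cons(b, b), cons(a, b)), p(p(b))), b), cons(p(b), p(b))))  →  p(g(cons(cons(cons(b, b), cons(a, b)), p(p(b))), cons(p(b), p(b))))   [R6 at 1.1]
3. p(g(cons(cons(cons(b, b), cons(a, b)), p(p(b))), cons(p(b), p(b))))  →  p(p(b))   [R5 at 1]

no — NF(t₁) = b, NF(t₂) = p(p(b))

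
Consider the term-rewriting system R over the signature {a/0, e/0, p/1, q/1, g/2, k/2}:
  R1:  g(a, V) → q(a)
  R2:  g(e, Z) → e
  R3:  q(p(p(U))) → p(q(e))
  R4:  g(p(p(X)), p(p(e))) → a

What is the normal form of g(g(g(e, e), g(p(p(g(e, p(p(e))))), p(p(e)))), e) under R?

1. g(g(g(e, e), g(p(p(g(e, p(p(e))))), p(p(e)))), e)  →  g(g(e, g(p(p(g(e, p(p(e))))), p(p(e)))), e)   [R2 at 1.1]
2. g(g(e, g(p(p(g(e, p(p(e))))), p(p(e)))), e)  →  g(e, e)   [R2 at 1]
3. g(e, e)  →  e   [R2 at ε]

e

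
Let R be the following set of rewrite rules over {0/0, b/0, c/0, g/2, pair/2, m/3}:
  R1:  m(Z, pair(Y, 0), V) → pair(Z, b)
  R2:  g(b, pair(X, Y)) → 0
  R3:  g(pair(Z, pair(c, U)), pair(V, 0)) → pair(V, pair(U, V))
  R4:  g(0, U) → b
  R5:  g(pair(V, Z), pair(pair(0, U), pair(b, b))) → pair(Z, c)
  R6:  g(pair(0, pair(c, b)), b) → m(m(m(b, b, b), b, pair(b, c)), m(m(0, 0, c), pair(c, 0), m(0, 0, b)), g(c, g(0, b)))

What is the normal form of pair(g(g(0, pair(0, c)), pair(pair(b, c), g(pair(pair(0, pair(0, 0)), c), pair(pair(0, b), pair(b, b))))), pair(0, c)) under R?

1. pair(g(g(0, pair(0, c)), pair(pair(b, c), g(pair(pair(0, pair(0, 0)), c), pair(pair(0, b), pair(b, b))))), pair(0, c))  →  pair(g(b, pair(pair(b, c), g(pair(pair(0, pair(0, 0)), c), pair(pair(0, b), pair(b, b))))), pair(0, c))   [R4 at 1.1]
2. pair(g(b, pair(pair(b, c), g(pair(pair(0, pair(0, 0)), c), pair(pair(0, b), pair(b, b))))), pair(0, c))  →  pair(0, pair(0, c))   [R2 at 1]

pair(0, pair(0, c))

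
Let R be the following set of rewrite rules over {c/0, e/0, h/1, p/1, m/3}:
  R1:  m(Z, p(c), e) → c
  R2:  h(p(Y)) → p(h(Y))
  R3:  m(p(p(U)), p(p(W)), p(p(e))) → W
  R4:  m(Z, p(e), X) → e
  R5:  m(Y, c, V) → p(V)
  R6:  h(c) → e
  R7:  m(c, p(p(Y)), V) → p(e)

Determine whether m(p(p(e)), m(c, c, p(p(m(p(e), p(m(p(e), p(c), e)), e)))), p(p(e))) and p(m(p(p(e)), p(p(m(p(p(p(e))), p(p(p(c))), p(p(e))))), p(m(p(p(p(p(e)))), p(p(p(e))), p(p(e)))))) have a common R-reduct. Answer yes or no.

no — NF(t₁) = p(c), NF(t₂) = p(p(c))

Reduce t₁ = m(p(p(e)), m(c, c, p(p(m(p(e), p(m(p(e), p(c), e)), e)))), p(p(e))):
1. m(p(p(e)), m(c, c, p(p(m(p(e), p(m(p(e), p(c), e)), e)))), p(p(e)))  →  m(p(p(e)), p(p(p(m(p(e), p(m(p(e), p(c), e)), e)))), p(p(e)))   [R5 at 2]
2. m(p(p(e)), p(p(p(m(p(e), p(m(p(e), p(c), e)), e)))), p(p(e)))  →  p(m(p(e), p(m(p(e), p(c), e)), e))   [R3 at ε]
3. p(m(p(e), p(m(p(e), p(c), e)), e))  →  p(m(p(e), p(c), e))   [R1 at 1.2.1]
4. p(m(p(e), p(c), e))  →  p(c)   [R1 at 1]

Reduce t₂ = p(m(p(p(e)), p(p(m(p(p(p(e))), p(p(p(c))), p(p(e))))), p(m(p(p(p(p(e)))), p(p(p(e))), p(p(e)))))):
1. p(m(p(p(e)), p(p(m(p(p(p(e))), p(p(p(c))), p(p(e))))), p(m(p(p(p(p(e)))), p(p(p(e))), p(p(e))))))  →  p(m(p(p(e)), p(p(p(c))), p(m(p(p(p(p(e)))), p(p(p(e))), p(p(e))))))   [R3 at 1.2.1.1]
2. p(m(p(p(e)), p(p(p(c))), p(m(p(p(p(p(e)))), p(p(p(e))), p(p(e))))))  →  p(m(p(p(e)), p(p(p(c))), p(p(e))))   [R3 at 1.3.1]
3. p(m(p(p(e)), p(p(p(c))), p(p(e))))  →  p(p(c))   [R3 at 1]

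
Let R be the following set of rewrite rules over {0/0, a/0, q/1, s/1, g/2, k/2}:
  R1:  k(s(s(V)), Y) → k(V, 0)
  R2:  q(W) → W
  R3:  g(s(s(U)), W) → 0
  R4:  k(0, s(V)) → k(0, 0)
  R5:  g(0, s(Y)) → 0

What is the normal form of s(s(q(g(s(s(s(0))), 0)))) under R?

s(s(0))

1. s(s(q(g(s(s(s(0))), 0))))  →  s(s(g(s(s(s(0))), 0)))   [R2 at 1.1]
2. s(s(g(s(s(s(0))), 0)))  →  s(s(0))   [R3 at 1.1]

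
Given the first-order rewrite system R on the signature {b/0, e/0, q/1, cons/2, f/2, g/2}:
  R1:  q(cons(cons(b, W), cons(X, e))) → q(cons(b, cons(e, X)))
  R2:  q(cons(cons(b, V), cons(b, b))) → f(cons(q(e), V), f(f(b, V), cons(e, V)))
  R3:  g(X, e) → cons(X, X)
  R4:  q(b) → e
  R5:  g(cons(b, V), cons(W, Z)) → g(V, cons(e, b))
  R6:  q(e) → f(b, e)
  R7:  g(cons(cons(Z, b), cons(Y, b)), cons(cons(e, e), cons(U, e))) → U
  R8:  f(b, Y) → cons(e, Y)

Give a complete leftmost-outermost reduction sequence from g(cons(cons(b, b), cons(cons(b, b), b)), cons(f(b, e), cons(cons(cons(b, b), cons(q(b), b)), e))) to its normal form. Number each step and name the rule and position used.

cons(cons(b, b), cons(e, b))

1. g(cons(cons(b, b), cons(cons(b, b), b)), cons(f(b, e), cons(cons(cons(b, b), cons(q(b), b)), e)))  →  g(cons(cons(b, b), cons(cons(b, b), b)), cons(cons(e, e), cons(cons(cons(b, b), cons(q(b), b)), e)))   [R8 at 2.1]
2. g(cons(cons(b, b), cons(cons(b, b), b)), cons(cons(e, e), cons(cons(cons(b, b), cons(q(b), b)), e)))  →  cons(cons(b, b), cons(q(b), b))   [R7 at ε]
3. cons(cons(b, b), cons(q(b), b))  →  cons(cons(b, b), cons(e, b))   [R4 at 2.1]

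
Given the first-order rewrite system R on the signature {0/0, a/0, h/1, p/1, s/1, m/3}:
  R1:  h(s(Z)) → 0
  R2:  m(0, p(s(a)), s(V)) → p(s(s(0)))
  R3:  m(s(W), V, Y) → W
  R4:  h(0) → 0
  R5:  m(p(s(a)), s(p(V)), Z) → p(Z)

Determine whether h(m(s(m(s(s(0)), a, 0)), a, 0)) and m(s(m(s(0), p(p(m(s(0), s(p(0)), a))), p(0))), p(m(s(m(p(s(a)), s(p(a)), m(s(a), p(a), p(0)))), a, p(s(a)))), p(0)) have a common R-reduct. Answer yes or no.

yes — NF(t₁) = 0, NF(t₂) = 0

Reduce t₁ = h(m(s(m(s(s(0)), a, 0)), a, 0)):
1. h(m(s(m(s(s(0)), a, 0)), a, 0))  →  h(m(s(s(0)), a, 0))   [R3 at 1]
2. h(m(s(s(0)), a, 0))  →  h(s(0))   [R3 at 1]
3. h(s(0))  →  0   [R1 at ε]

Reduce t₂ = m(s(m(s(0), p(p(m(s(0), s(p(0)), a))), p(0))), p(m(s(m(p(s(a)), s(p(a)), m(s(a), p(a), p(0)))), a, p(s(a)))), p(0)):
1. m(s(m(s(0), p(p(m(s(0), s(p(0)), a))), p(0))), p(m(s(m(p(s(a)), s(p(a)), m(s(a), p(a), p(0)))), a, p(s(a)))), p(0))  →  m(s(0), p(p(m(s(0), s(p(0)), a))), p(0))   [R3 at ε]
2. m(s(0), p(p(m(s(0), s(p(0)), a))), p(0))  →  0   [R3 at ε]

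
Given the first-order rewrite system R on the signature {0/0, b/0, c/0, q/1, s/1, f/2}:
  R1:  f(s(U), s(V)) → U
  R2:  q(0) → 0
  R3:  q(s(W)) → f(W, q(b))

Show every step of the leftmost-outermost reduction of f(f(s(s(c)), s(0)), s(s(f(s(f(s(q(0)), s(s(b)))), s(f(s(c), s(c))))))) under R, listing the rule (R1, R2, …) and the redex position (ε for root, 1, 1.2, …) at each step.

1. f(f(s(s(c)), s(0)), s(s(f(s(f(s(q(0)), s(s(b)))), s(f(s(c), s(c)))))))  →  f(s(c), s(s(f(s(f(s(q(0)), s(s(b)))), s(f(s(c), s(c)))))))   [R1 at 1]
2. f(s(c), s(s(f(s(f(s(q(0)), s(s(b)))), s(f(s(c), s(c)))))))  →  c   [R1 at ε]

c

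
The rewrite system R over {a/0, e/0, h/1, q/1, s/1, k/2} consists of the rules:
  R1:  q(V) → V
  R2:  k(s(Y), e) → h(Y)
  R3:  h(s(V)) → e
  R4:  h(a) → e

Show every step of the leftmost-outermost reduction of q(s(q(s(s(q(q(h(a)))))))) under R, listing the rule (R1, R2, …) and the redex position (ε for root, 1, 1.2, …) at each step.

s(s(s(e)))

1. q(s(q(s(s(q(q(h(a))))))))  →  s(q(s(s(q(q(h(a)))))))   [R1 at ε]
2. s(q(s(s(q(q(h(a)))))))  →  s(s(s(q(q(h(a))))))   [R1 at 1]
3. s(s(s(q(q(h(a))))))  →  s(s(s(q(h(a)))))   [R1 at 1.1.1]
4. s(s(s(q(h(a)))))  →  s(s(s(h(a))))   [R1 at 1.1.1]
5. s(s(s(h(a))))  →  s(s(s(e)))   [R4 at 1.1.1]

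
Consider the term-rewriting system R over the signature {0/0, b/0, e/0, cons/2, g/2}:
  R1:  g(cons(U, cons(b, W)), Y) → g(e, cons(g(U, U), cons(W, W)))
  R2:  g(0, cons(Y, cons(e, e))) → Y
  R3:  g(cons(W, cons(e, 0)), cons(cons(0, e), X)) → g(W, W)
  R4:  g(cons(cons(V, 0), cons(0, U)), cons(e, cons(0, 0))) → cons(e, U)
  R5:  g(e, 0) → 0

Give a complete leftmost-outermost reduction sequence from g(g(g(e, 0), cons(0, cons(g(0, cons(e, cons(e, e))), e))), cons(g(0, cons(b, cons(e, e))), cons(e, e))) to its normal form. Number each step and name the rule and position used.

b

1. g(g(g(e, 0), cons(0, cons(g(0, cons(e, cons(e, e))), e))), cons(g(0, cons(b, cons(e, e))), cons(e, e)))  →  g(g(0, cons(0, cons(g(0, cons(e, cons(e, e))), e))), cons(g(0, cons(b, cons(e, e))), cons(e, e)))   [R5 at 1.1]
2. g(g(0, cons(0, cons(g(0, cons(e, cons(e, e))), e))), cons(g(0, cons(b, cons(e, e))), cons(e, e)))  →  g(g(0, cons(0, cons(e, e))), cons(g(0, cons(b, cons(e, e))), cons(e, e)))   [R2 at 1.2.2.1]
3. g(g(0, cons(0, cons(e, e))), cons(g(0, cons(b, cons(e, e))), cons(e, e)))  →  g(0, cons(g(0, cons(b, cons(e, e))), cons(e, e)))   [R2 at 1]
4. g(0, cons(g(0, cons(b, cons(e, e))), cons(e, e)))  →  g(0, cons(b, cons(e, e)))   [R2 at ε]
5. g(0, cons(b, cons(e, e)))  →  b   [R2 at ε]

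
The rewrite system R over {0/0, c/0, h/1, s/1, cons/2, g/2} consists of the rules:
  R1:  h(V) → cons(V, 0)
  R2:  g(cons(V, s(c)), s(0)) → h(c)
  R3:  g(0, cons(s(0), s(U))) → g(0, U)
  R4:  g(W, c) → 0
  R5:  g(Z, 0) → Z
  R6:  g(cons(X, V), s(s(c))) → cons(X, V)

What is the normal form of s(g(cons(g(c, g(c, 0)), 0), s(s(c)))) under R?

1. s(g(cons(g(c, g(c, 0)), 0), s(s(c))))  →  s(cons(g(c, g(c, 0)), 0))   [R6 at 1]
2. s(cons(g(c, g(c, 0)), 0))  →  s(cons(g(c, c), 0))   [R5 at 1.1.2]
3. s(cons(g(c, c), 0))  →  s(cons(0, 0))   [R4 at 1.1]

s(cons(0, 0))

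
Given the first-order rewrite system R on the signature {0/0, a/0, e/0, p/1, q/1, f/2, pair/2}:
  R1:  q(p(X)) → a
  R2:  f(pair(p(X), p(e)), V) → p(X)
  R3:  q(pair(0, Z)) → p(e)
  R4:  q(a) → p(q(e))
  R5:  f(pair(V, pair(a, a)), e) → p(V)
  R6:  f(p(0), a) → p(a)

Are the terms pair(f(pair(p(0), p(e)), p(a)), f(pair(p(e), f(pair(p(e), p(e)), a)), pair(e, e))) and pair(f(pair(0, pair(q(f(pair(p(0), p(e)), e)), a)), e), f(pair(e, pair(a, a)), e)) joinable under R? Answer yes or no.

Reduce t₁ = pair(f(pair(p(0), p(e)), p(a)), f(pair(p(e), f(pair(p(e), p(e)), a)), pair(e, e))):
1. pair(f(pair(p(0), p(e)), p(a)), f(pair(p(e), f(pair(p(e), p(e)), a)), pair(e, e)))  →  pair(p(0), f(pair(p(e), f(pair(p(e), p(e)), a)), pair(e, e)))   [R2 at 1]
2. pair(p(0), f(pair(p(e), f(pair(p(e), p(e)), a)), pair(e, e)))  →  pair(p(0), f(pair(p(e), p(e)), pair(e, e)))   [R2 at 2.1.2]
3. pair(p(0), f(pair(p(e), p(e)), pair(e, e)))  →  pair(p(0), p(e))   [R2 at 2]

Reduce t₂ = pair(f(pair(0, pair(q(f(pair(p(0), p(e)), e)), a)), e), f(pair(e, pair(a, a)), e)):
1. pair(f(pair(0, pair(q(f(pair(p(0), p(e)), e)), a)), e), f(pair(e, pair(a, a)), e))  →  pair(f(pair(0, pair(q(p(0)), a)), e), f(pair(e, pair(a, a)), e))   [R2 at 1.1.2.1.1]
2. pair(f(pair(0, pair(q(p(0)), a)), e), f(pair(e, pair(a, a)), e))  →  pair(f(pair(0, pair(a, a)), e), f(pair(e, pair(a, a)), e))   [R1 at 1.1.2.1]
3. pair(f(pair(0, pair(a, a)), e), f(pair(e, pair(a, a)), e))  →  pair(p(0), f(pair(e, pair(a, a)), e))   [R5 at 1]
4. pair(p(0), f(pair(e, pair(a, a)), e))  →  pair(p(0), p(e))   [R5 at 2]

yes — NF(t₁) = pair(p(0), p(e)), NF(t₂) = pair(p(0), p(e))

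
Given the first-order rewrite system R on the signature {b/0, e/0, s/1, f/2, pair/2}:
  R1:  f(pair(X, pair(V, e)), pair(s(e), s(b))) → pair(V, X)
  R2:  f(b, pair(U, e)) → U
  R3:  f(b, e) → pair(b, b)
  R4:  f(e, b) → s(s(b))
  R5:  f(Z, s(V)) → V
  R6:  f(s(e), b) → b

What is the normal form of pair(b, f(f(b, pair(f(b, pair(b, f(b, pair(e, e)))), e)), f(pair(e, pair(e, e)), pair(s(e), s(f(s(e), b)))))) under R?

pair(b, e)

1. pair(b, f(f(b, pair(f(b, pair(b, f(b, pair(e, e)))), e)), f(pair(e, pair(e, e)), pair(s(e), s(f(s(e), b))))))  →  pair(b, f(f(b, pair(b, f(b, pair(e, e)))), f(pair(e, pair(e, e)), pair(s(e), s(f(s(e), b))))))   [R2 at 2.1]
2. pair(b, f(f(b, pair(b, f(b, pair(e, e)))), f(pair(e, pair(e, e)), pair(s(e), s(f(s(e), b))))))  →  pair(b, f(f(b, pair(b, e)), f(pair(e, pair(e, e)), pair(s(e), s(f(s(e), b))))))   [R2 at 2.1.2.2]
3. pair(b, f(f(b, pair(b, e)), f(pair(e, pair(e, e)), pair(s(e), s(f(s(e), b))))))  →  pair(b, f(b, f(pair(e, pair(e, e)), pair(s(e), s(f(s(e), b))))))   [R2 at 2.1]
4. pair(b, f(b, f(pair(e, pair(e, e)), pair(s(e), s(f(s(e), b))))))  →  pair(b, f(b, f(pair(e, pair(e, e)), pair(s(e), s(b)))))   [R6 at 2.2.2.2.1]
5. pair(b, f(b, f(pair(e, pair(e, e)), pair(s(e), s(b)))))  →  pair(b, f(b, pair(e, e)))   [R1 at 2.2]
6. pair(b, f(b, pair(e, e)))  →  pair(b, e)   [R2 at 2]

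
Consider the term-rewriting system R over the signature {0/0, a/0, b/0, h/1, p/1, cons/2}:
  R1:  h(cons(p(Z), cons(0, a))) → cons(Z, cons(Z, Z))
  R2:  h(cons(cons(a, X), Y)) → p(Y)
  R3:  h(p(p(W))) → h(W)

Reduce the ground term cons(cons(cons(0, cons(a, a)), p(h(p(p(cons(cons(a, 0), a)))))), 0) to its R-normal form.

cons(cons(cons(0, cons(a, a)), p(p(a))), 0)

1. cons(cons(cons(0, cons(a, a)), p(h(p(p(cons(cons(a, 0), a)))))), 0)  →  cons(cons(cons(0, cons(a, a)), p(h(cons(cons(a, 0), a)))), 0)   [R3 at 1.2.1]
2. cons(cons(cons(0, cons(a, a)), p(h(cons(cons(a, 0), a)))), 0)  →  cons(cons(cons(0, cons(a, a)), p(p(a))), 0)   [R2 at 1.2.1]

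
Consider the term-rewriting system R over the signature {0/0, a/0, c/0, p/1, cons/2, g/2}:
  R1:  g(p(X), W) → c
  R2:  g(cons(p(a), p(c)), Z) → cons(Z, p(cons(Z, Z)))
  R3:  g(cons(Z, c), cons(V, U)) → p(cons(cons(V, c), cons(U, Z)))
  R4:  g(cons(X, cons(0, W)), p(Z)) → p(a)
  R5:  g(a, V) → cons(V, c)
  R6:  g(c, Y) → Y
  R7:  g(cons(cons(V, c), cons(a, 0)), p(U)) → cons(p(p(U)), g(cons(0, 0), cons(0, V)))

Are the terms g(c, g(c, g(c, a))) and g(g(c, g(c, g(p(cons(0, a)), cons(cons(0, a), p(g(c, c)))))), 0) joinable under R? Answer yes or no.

Reduce t₁ = g(c, g(c, g(c, a))):
1. g(c, g(c, g(c, a)))  →  g(c, g(c, a))   [R6 at ε]
2. g(c, g(c, a))  →  g(c, a)   [R6 at ε]
3. g(c, a)  →  a   [R6 at ε]

Reduce t₂ = g(g(c, g(c, g(p(cons(0, a)), cons(cons(0, a), p(g(c, c)))))), 0):
1. g(g(c, g(c, g(p(cons(0, a)), cons(cons(0, a), p(g(c, c)))))), 0)  →  g(g(c, g(p(cons(0, a)), cons(cons(0, a), p(g(c, c))))), 0)   [R6 at 1]
2. g(g(c, g(p(cons(0, a)), cons(cons(0, a), p(g(c, c))))), 0)  →  g(g(p(cons(0, a)), cons(cons(0, a), p(g(c, c)))), 0)   [R6 at 1]
3. g(g(p(cons(0, a)), cons(cons(0, a), p(g(c, c)))), 0)  →  g(c, 0)   [R1 at 1]
4. g(c, 0)  →  0   [R6 at ε]

no — NF(t₁) = a, NF(t₂) = 0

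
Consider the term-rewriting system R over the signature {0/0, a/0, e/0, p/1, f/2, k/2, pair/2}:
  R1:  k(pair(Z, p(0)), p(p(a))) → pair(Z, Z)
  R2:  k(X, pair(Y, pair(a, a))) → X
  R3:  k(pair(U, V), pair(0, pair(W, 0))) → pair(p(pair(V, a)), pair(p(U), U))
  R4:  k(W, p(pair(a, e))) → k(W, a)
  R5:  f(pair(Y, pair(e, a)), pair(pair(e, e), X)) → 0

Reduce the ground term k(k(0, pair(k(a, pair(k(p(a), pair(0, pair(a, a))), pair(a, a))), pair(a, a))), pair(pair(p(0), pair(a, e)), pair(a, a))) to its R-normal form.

0

1. k(k(0, pair(k(a, pair(k(p(a), pair(0, pair(a, a))), pair(a, a))), pair(a, a))), pair(pair(p(0), pair(a, e)), pair(a, a)))  →  k(0, pair(k(a, pair(k(p(a), pair(0, pair(a, a))), pair(a, a))), pair(a, a)))   [R2 at ε]
2. k(0, pair(k(a, pair(k(p(a), pair(0, pair(a, a))), pair(a, a))), pair(a, a)))  →  0   [R2 at ε]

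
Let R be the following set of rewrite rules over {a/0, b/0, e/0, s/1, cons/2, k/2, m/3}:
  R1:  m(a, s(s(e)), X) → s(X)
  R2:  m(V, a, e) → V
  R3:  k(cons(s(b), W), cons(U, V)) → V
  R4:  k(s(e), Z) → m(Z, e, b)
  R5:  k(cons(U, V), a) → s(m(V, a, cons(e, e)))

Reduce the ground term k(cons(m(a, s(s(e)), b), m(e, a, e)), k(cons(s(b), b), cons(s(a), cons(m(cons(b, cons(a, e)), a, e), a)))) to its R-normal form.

1. k(cons(m(a, s(s(e)), b), m(e, a, e)), k(cons(s(b), b), cons(s(a), cons(m(cons(b, cons(a, e)), a, e), a))))  →  k(cons(s(b), m(e, a, e)), k(cons(s(b), b), cons(s(a), cons(m(cons(b, cons(a, e)), a, e), a))))   [R1 at 1.1]
2. k(cons(s(b), m(e, a, e)), k(cons(s(b), b), cons(s(a), cons(m(cons(b, cons(a, e)), a, e), a))))  →  k(cons(s(b), e), k(cons(s(b), b), cons(s(a), cons(m(cons(b, cons(a, e)), a, e), a))))   [R2 at 1.2]
3. k(cons(s(b), e), k(cons(s(b), b), cons(s(a), cons(m(cons(b, cons(a, e)), a, e), a))))  →  k(cons(s(b), e), cons(m(cons(b, cons(a, e)), a, e), a))   [R3 at 2]
4. k(cons(s(b), e), cons(m(cons(b, cons(a, e)), a, e), a))  →  a   [R3 at ε]

a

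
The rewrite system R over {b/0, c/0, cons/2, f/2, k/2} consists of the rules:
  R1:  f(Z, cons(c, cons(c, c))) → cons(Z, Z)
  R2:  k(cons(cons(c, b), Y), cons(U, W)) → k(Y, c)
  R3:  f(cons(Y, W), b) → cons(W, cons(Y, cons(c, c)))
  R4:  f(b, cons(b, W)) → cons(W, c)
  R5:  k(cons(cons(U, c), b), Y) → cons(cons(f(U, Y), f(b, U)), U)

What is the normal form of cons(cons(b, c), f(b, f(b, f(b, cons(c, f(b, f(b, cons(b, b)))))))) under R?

cons(cons(b, c), cons(c, c))

1. cons(cons(b, c), f(b, f(b, f(b, cons(c, f(b, f(b, cons(b, b))))))))  →  cons(cons(b, c), f(b, f(b, f(b, cons(c, f(b, cons(b, c)))))))   [R4 at 2.2.2.2.2.2]
2. cons(cons(b, c), f(b, f(b, f(b, cons(c, f(b, cons(b, c)))))))  →  cons(cons(b, c), f(b, f(b, f(b, cons(c, cons(c, c))))))   [R4 at 2.2.2.2.2]
3. cons(cons(b, c), f(b, f(b, f(b, cons(c, cons(c, c))))))  →  cons(cons(b, c), f(b, f(b, cons(b, b))))   [R1 at 2.2.2]
4. cons(cons(b, c), f(b, f(b, cons(b, b))))  →  cons(cons(b, c), f(b, cons(b, c)))   [R4 at 2.2]
5. cons(cons(b, c), f(b, cons(b, c)))  →  cons(cons(b, c), cons(c, c))   [R4 at 2]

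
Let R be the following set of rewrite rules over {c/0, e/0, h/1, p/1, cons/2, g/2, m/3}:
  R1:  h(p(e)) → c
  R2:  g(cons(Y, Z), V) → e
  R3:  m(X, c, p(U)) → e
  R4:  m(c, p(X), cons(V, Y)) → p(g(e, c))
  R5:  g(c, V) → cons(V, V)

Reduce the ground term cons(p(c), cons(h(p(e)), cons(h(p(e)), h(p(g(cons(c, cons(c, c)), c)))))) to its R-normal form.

1. cons(p(c), cons(h(p(e)), cons(h(p(e)), h(p(g(cons(c, cons(c, c)), c))))))  →  cons(p(c), cons(c, cons(h(p(e)), h(p(g(cons(c, cons(c, c)), c))))))   [R1 at 2.1]
2. cons(p(c), cons(c, cons(h(p(e)), h(p(g(cons(c, cons(c, c)), c))))))  →  cons(p(c), cons(c, cons(c, h(p(g(cons(c, cons(c, c)), c))))))   [R1 at 2.2.1]
3. cons(p(c), cons(c, cons(c, h(p(g(cons(c, cons(c, c)), c))))))  →  cons(p(c), cons(c, cons(c, h(p(e)))))   [R2 at 2.2.2.1.1]
4. cons(p(c), cons(c, cons(c, h(p(e)))))  →  cons(p(c), cons(c, cons(c, c)))   [R1 at 2.2.2]

cons(p(c), cons(c, cons(c, c)))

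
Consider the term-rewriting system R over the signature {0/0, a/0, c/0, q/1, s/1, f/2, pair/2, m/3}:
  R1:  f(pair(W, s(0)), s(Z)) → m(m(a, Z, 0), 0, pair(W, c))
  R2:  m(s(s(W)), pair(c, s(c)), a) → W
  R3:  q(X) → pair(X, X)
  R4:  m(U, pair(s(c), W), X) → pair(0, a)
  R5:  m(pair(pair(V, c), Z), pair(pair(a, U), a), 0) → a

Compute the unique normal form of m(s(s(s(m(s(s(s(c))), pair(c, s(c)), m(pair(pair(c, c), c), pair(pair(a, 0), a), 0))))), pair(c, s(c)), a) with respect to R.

1. m(s(s(s(m(s(s(s(c))), pair(c, s(c)), m(pair(pair(c, c), c), pair(pair(a, 0), a), 0))))), pair(c, s(c)), a)  →  s(m(s(s(s(c))), pair(c, s(c)), m(pair(pair(c, c), c), pair(pair(a, 0), a), 0)))   [R2 at ε]
2. s(m(s(s(s(c))), pair(c, s(c)), m(pair(pair(c, c), c), pair(pair(a, 0), a), 0)))  →  s(m(s(s(s(c))), pair(c, s(c)), a))   [R5 at 1.3]
3. s(m(s(s(s(c))), pair(c, s(c)), a))  →  s(s(c))   [R2 at 1]

s(s(c))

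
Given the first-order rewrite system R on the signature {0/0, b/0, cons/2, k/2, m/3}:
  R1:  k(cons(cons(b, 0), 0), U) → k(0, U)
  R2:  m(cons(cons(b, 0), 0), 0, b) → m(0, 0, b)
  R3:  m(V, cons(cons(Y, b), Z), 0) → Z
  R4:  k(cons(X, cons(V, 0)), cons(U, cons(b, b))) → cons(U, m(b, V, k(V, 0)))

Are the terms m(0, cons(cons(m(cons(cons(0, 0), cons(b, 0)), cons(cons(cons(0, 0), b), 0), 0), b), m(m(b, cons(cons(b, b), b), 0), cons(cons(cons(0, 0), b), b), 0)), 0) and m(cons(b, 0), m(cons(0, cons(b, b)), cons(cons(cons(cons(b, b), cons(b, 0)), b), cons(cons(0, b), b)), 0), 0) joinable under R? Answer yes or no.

yes — NF(t₁) = b, NF(t₂) = b

Reduce t₁ = m(0, cons(cons(m(cons(cons(0, 0), cons(b, 0)), cons(cons(cons(0, 0), b), 0), 0), b), m(m(b, cons(cons(b, b), b), 0), cons(cons(cons(0, 0), b), b), 0)), 0):
1. m(0, cons(cons(m(cons(cons(0, 0), cons(b, 0)), cons(cons(cons(0, 0), b), 0), 0), b), m(m(b, cons(cons(b, b), b), 0), cons(cons(cons(0, 0), b), b), 0)), 0)  →  m(m(b, cons(cons(b, b), b), 0), cons(cons(cons(0, 0), b), b), 0)   [R3 at ε]
2. m(m(b, cons(cons(b, b), b), 0), cons(cons(cons(0, 0), b), b), 0)  →  b   [R3 at ε]

Reduce t₂ = m(cons(b, 0), m(cons(0, cons(b, b)), cons(cons(cons(cons(b, b), cons(b, 0)), b), cons(cons(0, b), b)), 0), 0):
1. m(cons(b, 0), m(cons(0, cons(b, b)), cons(cons(cons(cons(b, b), cons(b, 0)), b), cons(cons(0, b), b)), 0), 0)  →  m(cons(b, 0), cons(cons(0, b), b), 0)   [R3 at 2]
2. m(cons(b, 0), cons(cons(0, b), b), 0)  →  b   [R3 at ε]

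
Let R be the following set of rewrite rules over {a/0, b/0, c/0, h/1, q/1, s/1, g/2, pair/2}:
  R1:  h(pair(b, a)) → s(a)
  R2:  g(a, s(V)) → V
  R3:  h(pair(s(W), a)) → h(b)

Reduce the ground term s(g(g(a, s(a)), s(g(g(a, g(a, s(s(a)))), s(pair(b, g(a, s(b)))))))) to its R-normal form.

s(pair(b, b))

1. s(g(g(a, s(a)), s(g(g(a, g(a, s(s(a)))), s(pair(b, g(a, s(b))))))))  →  s(g(a, s(g(g(a, g(a, s(s(a)))), s(pair(b, g(a, s(b))))))))   [R2 at 1.1]
2. s(g(a, s(g(g(a, g(a, s(s(a)))), s(pair(b, g(a, s(b))))))))  →  s(g(g(a, g(a, s(s(a)))), s(pair(b, g(a, s(b))))))   [R2 at 1]
3. s(g(g(a, g(a, s(s(a)))), s(pair(b, g(a, s(b))))))  →  s(g(g(a, s(a)), s(pair(b, g(a, s(b))))))   [R2 at 1.1.2]
4. s(g(g(a, s(a)), s(pair(b, g(a, s(b))))))  →  s(g(a, s(pair(b, g(a, s(b))))))   [R2 at 1.1]
5. s(g(a, s(pair(b, g(a, s(b))))))  →  s(pair(b, g(a, s(b))))   [R2 at 1]
6. s(pair(b, g(a, s(b))))  →  s(pair(b, b))   [R2 at 1.2]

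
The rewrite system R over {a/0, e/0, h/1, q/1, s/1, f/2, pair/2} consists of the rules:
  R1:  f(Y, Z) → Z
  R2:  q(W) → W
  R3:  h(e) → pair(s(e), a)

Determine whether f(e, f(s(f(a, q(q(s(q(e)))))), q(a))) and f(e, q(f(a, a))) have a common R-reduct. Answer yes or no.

yes — NF(t₁) = a, NF(t₂) = a

Reduce t₁ = f(e, f(s(f(a, q(q(s(q(e)))))), q(a))):
1. f(e, f(s(f(a, q(q(s(q(e)))))), q(a)))  →  f(s(f(a, q(q(s(q(e)))))), q(a))   [R1 at ε]
2. f(s(f(a, q(q(s(q(e)))))), q(a))  →  q(a)   [R1 at ε]
3. q(a)  →  a   [R2 at ε]

Reduce t₂ = f(e, q(f(a, a))):
1. f(e, q(f(a, a)))  →  q(f(a, a))   [R1 at ε]
2. q(f(a, a))  →  f(a, a)   [R2 at ε]
3. f(a, a)  →  a   [R1 at ε]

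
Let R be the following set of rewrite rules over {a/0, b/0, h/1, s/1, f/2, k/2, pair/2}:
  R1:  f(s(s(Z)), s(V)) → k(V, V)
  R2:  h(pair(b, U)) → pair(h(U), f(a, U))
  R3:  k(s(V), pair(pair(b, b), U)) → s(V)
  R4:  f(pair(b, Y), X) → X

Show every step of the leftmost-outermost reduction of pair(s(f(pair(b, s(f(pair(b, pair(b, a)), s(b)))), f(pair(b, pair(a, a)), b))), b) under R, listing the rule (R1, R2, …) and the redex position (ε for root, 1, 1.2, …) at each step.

pair(s(b), b)

1. pair(s(f(pair(b, s(f(pair(b, pair(b, a)), s(b)))), f(pair(b, pair(a, a)), b))), b)  →  pair(s(f(pair(b, pair(a, a)), b)), b)   [R4 at 1.1]
2. pair(s(f(pair(b, pair(a, a)), b)), b)  →  pair(s(b), b)   [R4 at 1.1]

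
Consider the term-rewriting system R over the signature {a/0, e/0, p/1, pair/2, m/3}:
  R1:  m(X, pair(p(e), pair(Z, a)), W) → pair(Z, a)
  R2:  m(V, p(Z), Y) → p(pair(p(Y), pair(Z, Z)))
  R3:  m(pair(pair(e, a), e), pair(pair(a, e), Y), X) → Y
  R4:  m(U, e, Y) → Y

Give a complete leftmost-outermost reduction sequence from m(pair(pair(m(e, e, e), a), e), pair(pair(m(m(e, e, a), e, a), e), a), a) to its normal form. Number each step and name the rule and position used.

a

1. m(pair(pair(m(e, e, e), a), e), pair(pair(m(m(e, e, a), e, a), e), a), a)  →  m(pair(pair(e, a), e), pair(pair(m(m(e, e, a), e, a), e), a), a)   [R4 at 1.1.1]
2. m(pair(pair(e, a), e), pair(pair(m(m(e, e, a), e, a), e), a), a)  →  m(pair(pair(e, a), e), pair(pair(a, e), a), a)   [R4 at 2.1.1]
3. m(pair(pair(e, a), e), pair(pair(a, e), a), a)  →  a   [R3 at ε]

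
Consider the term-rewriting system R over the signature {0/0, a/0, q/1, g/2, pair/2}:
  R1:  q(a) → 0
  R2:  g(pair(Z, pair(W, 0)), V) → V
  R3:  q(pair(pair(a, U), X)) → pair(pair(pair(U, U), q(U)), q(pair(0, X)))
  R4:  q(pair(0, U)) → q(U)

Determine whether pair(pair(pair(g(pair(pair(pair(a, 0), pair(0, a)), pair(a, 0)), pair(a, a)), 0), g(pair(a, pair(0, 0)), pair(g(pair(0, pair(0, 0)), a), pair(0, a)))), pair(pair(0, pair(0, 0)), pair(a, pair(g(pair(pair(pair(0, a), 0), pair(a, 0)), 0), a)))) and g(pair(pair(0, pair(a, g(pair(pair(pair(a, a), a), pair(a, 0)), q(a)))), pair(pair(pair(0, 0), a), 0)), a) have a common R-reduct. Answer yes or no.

no — NF(t₁) = pair(pair(pair(pair(a, a), 0), pair(a, pair(0, a))), pair(pair(0, pair(0, 0)), pair(a, pair(0, a)))), NF(t₂) = a

Reduce t₁ = pair(pair(pair(g(pair(pair(pair(a, 0), pair(0, a)), pair(a, 0)), pair(a, a)), 0), g(pair(a, pair(0, 0)), pair(g(pair(0, pair(0, 0)), a), pair(0, a)))), pair(pair(0, pair(0, 0)), pair(a, pair(g(pair(pair(pair(0, a), 0), pair(a, 0)), 0), a)))):
1. pair(pair(pair(g(pair(pair(pair(a, 0), pair(0, a)), pair(a, 0)), pair(a, a)), 0), g(pair(a, pair(0, 0)), pair(g(pair(0, pair(0, 0)), a), pair(0, a)))), pair(pair(0, pair(0, 0)), pair(a, pair(g(pair(pair(pair(0, a), 0), pair(a, 0)), 0), a))))  →  pair(pair(pair(pair(a, a), 0), g(pair(a, pair(0, 0)), pair(g(pair(0, pair(0, 0)), a), pair(0, a)))), pair(pair(0, pair(0, 0)), pair(a, pair(g(pair(pair(pair(0, a), 0), pair(a, 0)), 0), a))))   [R2 at 1.1.1]
2. pair(pair(pair(pair(a, a), 0), g(pair(a, pair(0, 0)), pair(g(pair(0, pair(0, 0)), a), pair(0, a)))), pair(pair(0, pair(0, 0)), pair(a, pair(g(pair(pair(pair(0, a), 0), pair(a, 0)), 0), a))))  →  pair(pair(pair(pair(a, a), 0), pair(g(pair(0, pair(0, 0)), a), pair(0, a))), pair(pair(0, pair(0, 0)), pair(a, pair(g(pair(pair(pair(0, a), 0), pair(a, 0)), 0), a))))   [R2 at 1.2]
3. pair(pair(pair(pair(a, a), 0), pair(g(pair(0, pair(0, 0)), a), pair(0, a))), pair(pair(0, pair(0, 0)), pair(a, pair(g(pair(pair(pair(0, a), 0), pair(a, 0)), 0), a))))  →  pair(pair(pair(pair(a, a), 0), pair(a, pair(0, a))), pair(pair(0, pair(0, 0)), pair(a, pair(g(pair(pair(pair(0, a), 0), pair(a, 0)), 0), a))))   [R2 at 1.2.1]
4. pair(pair(pair(pair(a, a), 0), pair(a, pair(0, a))), pair(pair(0, pair(0, 0)), pair(a, pair(g(pair(pair(pair(0, a), 0), pair(a, 0)), 0), a))))  →  pair(pair(pair(pair(a, a), 0), pair(a, pair(0, a))), pair(pair(0, pair(0, 0)), pair(a, pair(0, a))))   [R2 at 2.2.2.1]

Reduce t₂ = g(pair(pair(0, pair(a, g(pair(pair(pair(a, a), a), pair(a, 0)), q(a)))), pair(pair(pair(0, 0), a), 0)), a):
1. g(pair(pair(0, pair(a, g(pair(pair(pair(a, a), a), pair(a, 0)), q(a)))), pair(pair(pair(0, 0), a), 0)), a)  →  a   [R2 at ε]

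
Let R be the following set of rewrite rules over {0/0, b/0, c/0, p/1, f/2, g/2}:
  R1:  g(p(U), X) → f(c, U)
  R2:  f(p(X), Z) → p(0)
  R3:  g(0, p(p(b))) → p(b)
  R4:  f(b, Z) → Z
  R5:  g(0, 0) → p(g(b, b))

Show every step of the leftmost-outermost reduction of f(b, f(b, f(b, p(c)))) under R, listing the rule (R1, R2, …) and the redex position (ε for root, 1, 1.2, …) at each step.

p(c)

1. f(b, f(b, f(b, p(c))))  →  f(b, f(b, p(c)))   [R4 at ε]
2. f(b, f(b, p(c)))  →  f(b, p(c))   [R4 at ε]
3. f(b, p(c))  →  p(c)   [R4 at ε]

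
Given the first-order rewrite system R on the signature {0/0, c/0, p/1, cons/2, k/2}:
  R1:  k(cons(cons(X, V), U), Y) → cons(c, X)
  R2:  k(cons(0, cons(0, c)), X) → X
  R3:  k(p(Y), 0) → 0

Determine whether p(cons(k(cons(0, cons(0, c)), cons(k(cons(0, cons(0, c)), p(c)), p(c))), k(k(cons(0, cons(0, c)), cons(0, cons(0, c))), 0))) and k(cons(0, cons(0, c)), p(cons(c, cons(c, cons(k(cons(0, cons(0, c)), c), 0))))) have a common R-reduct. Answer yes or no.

Reduce t₁ = p(cons(k(cons(0, cons(0, c)), cons(k(cons(0, cons(0, c)), p(c)), p(c))), k(k(cons(0, cons(0, c)), cons(0, cons(0, c))), 0))):
1. p(cons(k(cons(0, cons(0, c)), cons(k(cons(0, cons(0, c)), p(c)), p(c))), k(k(cons(0, cons(0, c)), cons(0, cons(0, c))), 0)))  →  p(cons(cons(k(cons(0, cons(0, c)), p(c)), p(c)), k(k(cons(0, cons(0, c)), cons(0, cons(0, c))), 0)))   [R2 at 1.1]
2. p(cons(cons(k(cons(0, cons(0, c)), p(c)), p(c)), k(k(cons(0, cons(0, c)), cons(0, cons(0, c))), 0)))  →  p(cons(cons(p(c), p(c)), k(k(cons(0, cons(0, c)), cons(0, cons(0, c))), 0)))   [R2 at 1.1.1]
3. p(cons(cons(p(c), p(c)), k(k(cons(0, cons(0, c)), cons(0, cons(0, c))), 0)))  →  p(cons(cons(p(c), p(c)), k(cons(0, cons(0, c)), 0)))   [R2 at 1.2.1]
4. p(cons(cons(p(c), p(c)), k(cons(0, cons(0, c)), 0)))  →  p(cons(cons(p(c), p(c)), 0))   [R2 at 1.2]

Reduce t₂ = k(cons(0, cons(0, c)), p(cons(c, cons(c, cons(k(cons(0, cons(0, c)), c), 0))))):
1. k(cons(0, cons(0, c)), p(cons(c, cons(c, cons(k(cons(0, cons(0, c)), c), 0)))))  →  p(cons(c, cons(c, cons(k(cons(0, cons(0, c)), c), 0))))   [R2 at ε]
2. p(cons(c, cons(c, cons(k(cons(0, cons(0, c)), c), 0))))  →  p(cons(c, cons(c, cons(c, 0))))   [R2 at 1.2.2.1]

no — NF(t₁) = p(cons(cons(p(c), p(c)), 0)), NF(t₂) = p(cons(c, cons(c, cons(c, 0))))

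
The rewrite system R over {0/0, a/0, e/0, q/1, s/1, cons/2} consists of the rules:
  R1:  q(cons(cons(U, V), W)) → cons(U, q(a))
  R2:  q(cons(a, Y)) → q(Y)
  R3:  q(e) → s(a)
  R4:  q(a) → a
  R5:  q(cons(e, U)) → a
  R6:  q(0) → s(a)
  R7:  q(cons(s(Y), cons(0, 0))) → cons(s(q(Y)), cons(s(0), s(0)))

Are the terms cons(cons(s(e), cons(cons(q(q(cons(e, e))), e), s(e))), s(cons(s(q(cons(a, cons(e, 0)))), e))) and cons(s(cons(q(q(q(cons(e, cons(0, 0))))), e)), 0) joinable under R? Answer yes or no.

Reduce t₁ = cons(cons(s(e), cons(cons(q(q(cons(e, e))), e), s(e))), s(cons(s(q(cons(a, cons(e, 0)))), e))):
1. cons(cons(s(e), cons(cons(q(q(cons(e, e))), e), s(e))), s(cons(s(q(cons(a, cons(e, 0)))), e)))  →  cons(cons(s(e), cons(cons(q(a), e), s(e))), s(cons(s(q(cons(a, cons(e, 0)))), e)))   [R5 at 1.2.1.1.1]
2. cons(cons(s(e), cons(cons(q(a), e), s(e))), s(cons(s(q(cons(a, cons(e, 0)))), e)))  →  cons(cons(s(e), cons(cons(a, e), s(e))), s(cons(s(q(cons(a, cons(e, 0)))), e)))   [R4 at 1.2.1.1]
3. cons(cons(s(e), cons(cons(a, e), s(e))), s(cons(s(q(cons(a, cons(e, 0)))), e)))  →  cons(cons(s(e), cons(cons(a, e), s(e))), s(cons(s(q(cons(e, 0))), e)))   [R2 at 2.1.1.1]
4. cons(cons(s(e), cons(cons(a, e), s(e))), s(cons(s(q(cons(e, 0))), e)))  →  cons(cons(s(e), cons(cons(a, e), s(e))), s(cons(s(a), e)))   [R5 at 2.1.1.1]

Reduce t₂ = cons(s(cons(q(q(q(cons(e, cons(0, 0))))), e)), 0):
1. cons(s(cons(q(q(q(cons(e, cons(0, 0))))), e)), 0)  →  cons(s(cons(q(q(a)), e)), 0)   [R5 at 1.1.1.1.1]
2. cons(s(cons(q(q(a)), e)), 0)  →  cons(s(cons(q(a), e)), 0)   [R4 at 1.1.1.1]
3. cons(s(cons(q(a), e)), 0)  →  cons(s(cons(a, e)), 0)   [R4 at 1.1.1]

no — NF(t₁) = cons(cons(s(e), cons(cons(a, e), s(e))), s(cons(s(a), e))), NF(t₂) = cons(s(cons(a, e)), 0)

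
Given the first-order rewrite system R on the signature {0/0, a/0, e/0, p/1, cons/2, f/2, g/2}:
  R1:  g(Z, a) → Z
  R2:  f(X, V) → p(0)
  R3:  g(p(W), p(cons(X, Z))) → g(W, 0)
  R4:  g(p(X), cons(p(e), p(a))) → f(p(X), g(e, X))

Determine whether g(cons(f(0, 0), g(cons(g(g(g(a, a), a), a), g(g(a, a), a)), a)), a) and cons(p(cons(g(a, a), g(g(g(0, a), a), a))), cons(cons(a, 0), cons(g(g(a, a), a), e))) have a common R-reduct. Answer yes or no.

Reduce t₁ = g(cons(f(0, 0), g(cons(g(g(g(a, a), a), a), g(g(a, a), a)), a)), a):
1. g(cons(f(0, 0), g(cons(g(g(g(a, a), a), a), g(g(a, a), a)), a)), a)  →  cons(f(0, 0), g(cons(g(g(g(a, a), a), a), g(g(a, a), a)), a))   [R1 at ε]
2. cons(f(0, 0), g(cons(g(g(g(a, a), a), a), g(g(a, a), a)), a))  →  cons(p(0), g(cons(g(g(g(a, a), a), a), g(g(a, a), a)), a))   [R2 at 1]
3. cons(p(0), g(cons(g(g(g(a, a), a), a), g(g(a, a), a)), a))  →  cons(p(0), cons(g(g(g(a, a), a), a), g(g(a, a), a)))   [R1 at 2]
4. cons(p(0), cons(g(g(g(a, a), a), a), g(g(a, a), a)))  →  cons(p(0), cons(g(g(a, a), a), g(g(a, a), a)))   [R1 at 2.1]
5. cons(p(0), cons(g(g(a, a), a), g(g(a, a), a)))  →  cons(p(0), cons(g(a, a), g(g(a, a), a)))   [R1 at 2.1]
6. cons(p(0), cons(g(a, a), g(g(a, a), a)))  →  cons(p(0), cons(a, g(g(a, a), a)))   [R1 at 2.1]
7. cons(p(0), cons(a, g(g(a, a), a)))  →  cons(p(0), cons(a, g(a, a)))   [R1 at 2.2]
8. cons(p(0), cons(a, g(a, a)))  →  cons(p(0), cons(a, a))   [R1 at 2.2]

Reduce t₂ = cons(p(cons(g(a, a), g(g(g(0, a), a), a))), cons(cons(a, 0), cons(g(g(a, a), a), e))):
1. cons(p(cons(g(a, a), g(g(g(0, a), a), a))), cons(cons(a, 0), cons(g(g(a, a), a), e)))  →  cons(p(cons(a, g(g(g(0, a), a), a))), cons(cons(a, 0), cons(g(g(a, a), a), e)))   [R1 at 1.1.1]
2. cons(p(cons(a, g(g(g(0, a), a), a))), cons(cons(a, 0), cons(g(g(a, a), a), e)))  →  cons(p(cons(a, g(g(0, a), a))), cons(cons(a, 0), cons(g(g(a, a), a), e)))   [R1 at 1.1.2]
3. cons(p(cons(a, g(g(0, a), a))), cons(cons(a, 0), cons(g(g(a, a), a), e)))  →  cons(p(cons(a, g(0, a))), cons(cons(a, 0), cons(g(g(a, a), a), e)))   [R1 at 1.1.2]
4. cons(p(cons(a, g(0, a))), cons(cons(a, 0), cons(g(g(a, a), a), e)))  →  cons(p(cons(a, 0)), cons(cons(a, 0), cons(g(g(a, a), a), e)))   [R1 at 1.1.2]
5. cons(p(cons(a, 0)), cons(cons(a, 0), cons(g(g(a, a), a), e)))  →  cons(p(cons(a, 0)), cons(cons(a, 0), cons(g(a, a), e)))   [R1 at 2.2.1]
6. cons(p(cons(a, 0)), cons(cons(a, 0), cons(g(a, a), e)))  →  cons(p(cons(a, 0)), cons(cons(a, 0), cons(a, e)))   [R1 at 2.2.1]

no — NF(t₁) = cons(p(0), cons(a, a)), NF(t₂) = cons(p(cons(a, 0)), cons(cons(a, 0), cons(a, e)))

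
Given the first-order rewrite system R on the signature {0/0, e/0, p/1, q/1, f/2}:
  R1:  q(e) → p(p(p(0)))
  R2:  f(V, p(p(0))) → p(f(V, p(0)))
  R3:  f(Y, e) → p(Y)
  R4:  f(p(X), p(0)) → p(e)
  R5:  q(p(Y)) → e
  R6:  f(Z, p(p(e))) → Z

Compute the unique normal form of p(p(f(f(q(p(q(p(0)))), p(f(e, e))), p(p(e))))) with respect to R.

p(p(e))

1. p(p(f(f(q(p(q(p(0)))), p(f(e, e))), p(p(e)))))  →  p(p(f(q(p(q(p(0)))), p(f(e, e)))))   [R6 at 1.1]
2. p(p(f(q(p(q(p(0)))), p(f(e, e)))))  →  p(p(f(e, p(f(e, e)))))   [R5 at 1.1.1]
3. p(p(f(e, p(f(e, e)))))  →  p(p(f(e, p(p(e)))))   [R3 at 1.1.2.1]
4. p(p(f(e, p(p(e)))))  →  p(p(e))   [R6 at 1.1]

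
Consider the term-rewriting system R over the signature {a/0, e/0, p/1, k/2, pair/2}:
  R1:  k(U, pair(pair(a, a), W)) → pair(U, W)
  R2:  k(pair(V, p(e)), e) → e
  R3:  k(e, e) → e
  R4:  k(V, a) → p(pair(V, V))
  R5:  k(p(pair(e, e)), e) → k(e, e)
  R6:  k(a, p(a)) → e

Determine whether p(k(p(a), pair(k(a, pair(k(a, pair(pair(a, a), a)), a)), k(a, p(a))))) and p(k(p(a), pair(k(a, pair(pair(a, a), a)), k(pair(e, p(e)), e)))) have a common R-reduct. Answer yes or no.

yes — NF(t₁) = p(pair(p(a), e)), NF(t₂) = p(pair(p(a), e))

Reduce t₁ = p(k(p(a), pair(k(a, pair(k(a, pair(pair(a, a), a)), a)), k(a, p(a))))):
1. p(k(p(a), pair(k(a, pair(k(a, pair(pair(a, a), a)), a)), k(a, p(a)))))  →  p(k(p(a), pair(k(a, pair(pair(a, a), a)), k(a, p(a)))))   [R1 at 1.2.1.2.1]
2. p(k(p(a), pair(k(a, pair(pair(a, a), a)), k(a, p(a)))))  →  p(k(p(a), pair(pair(a, a), k(a, p(a)))))   [R1 at 1.2.1]
3. p(k(p(a), pair(pair(a, a), k(a, p(a)))))  →  p(pair(p(a), k(a, p(a))))   [R1 at 1]
4. p(pair(p(a), k(a, p(a))))  →  p(pair(p(a), e))   [R6 at 1.2]

Reduce t₂ = p(k(p(a), pair(k(a, pair(pair(a, a), a)), k(pair(e, p(e)), e)))):
1. p(k(p(a), pair(k(a, pair(pair(a, a), a)), k(pair(e, p(e)), e))))  →  p(k(p(a), pair(pair(a, a), k(pair(e, p(e)), e))))   [R1 at 1.2.1]
2. p(k(p(a), pair(pair(a, a), k(pair(e, p(e)), e))))  →  p(pair(p(a), k(pair(e, p(e)), e)))   [R1 at 1]
3. p(pair(p(a), k(pair(e, p(e)), e)))  →  p(pair(p(a), e))   [R2 at 1.2]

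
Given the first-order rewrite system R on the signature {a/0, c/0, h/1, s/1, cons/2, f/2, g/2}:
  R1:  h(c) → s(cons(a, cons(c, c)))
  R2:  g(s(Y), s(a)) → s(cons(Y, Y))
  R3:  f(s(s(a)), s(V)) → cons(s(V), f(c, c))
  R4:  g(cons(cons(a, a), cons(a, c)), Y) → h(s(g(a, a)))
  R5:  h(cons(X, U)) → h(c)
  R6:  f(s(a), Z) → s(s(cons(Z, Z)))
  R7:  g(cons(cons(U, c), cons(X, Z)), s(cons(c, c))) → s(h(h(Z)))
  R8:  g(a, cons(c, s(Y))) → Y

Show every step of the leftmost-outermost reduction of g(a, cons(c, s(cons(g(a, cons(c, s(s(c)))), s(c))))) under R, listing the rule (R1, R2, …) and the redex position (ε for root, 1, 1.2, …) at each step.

cons(s(c), s(c))

1. g(a, cons(c, s(cons(g(a, cons(c, s(s(c)))), s(c)))))  →  cons(g(a, cons(c, s(s(c)))), s(c))   [R8 at ε]
2. cons(g(a, cons(c, s(s(c)))), s(c))  →  cons(s(c), s(c))   [R8 at 1]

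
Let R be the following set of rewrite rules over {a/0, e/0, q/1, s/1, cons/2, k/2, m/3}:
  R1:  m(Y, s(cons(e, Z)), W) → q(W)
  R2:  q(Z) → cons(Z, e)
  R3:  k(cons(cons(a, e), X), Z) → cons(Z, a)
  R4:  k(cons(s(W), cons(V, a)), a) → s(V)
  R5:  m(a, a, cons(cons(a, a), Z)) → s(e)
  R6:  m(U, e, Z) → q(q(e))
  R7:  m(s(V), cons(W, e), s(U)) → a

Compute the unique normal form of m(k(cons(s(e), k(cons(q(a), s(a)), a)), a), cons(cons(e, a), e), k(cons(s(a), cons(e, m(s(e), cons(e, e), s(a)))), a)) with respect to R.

1. m(k(cons(s(e), k(cons(q(a), s(a)), a)), a), cons(cons(e, a), e), k(cons(s(a), cons(e, m(s(e), cons(e, e), s(a)))), a))  →  m(k(cons(s(e), k(cons(cons(a, e), s(a)), a)), a), cons(cons(e, a), e), k(cons(s(a), cons(e, m(s(e), cons(e, e), s(a)))), a))   [R2 at 1.1.2.1.1]
2. m(k(cons(s(e), k(cons(cons(a, e), s(a)), a)), a), cons(cons(e, a), e), k(cons(s(a), cons(e, m(s(e), cons(e, e), s(a)))), a))  →  m(k(cons(s(e), cons(a, a)), a), cons(cons(e, a), e), k(cons(s(a), cons(e, m(s(e), cons(e, e), s(a)))), a))   [R3 at 1.1.2]
3. m(k(cons(s(e), cons(a, a)), a), cons(cons(e, a), e), k(cons(s(a), cons(e, m(s(e), cons(e, e), s(a)))), a))  →  m(s(a), cons(cons(e, a), e), k(cons(s(a), cons(e, m(s(e), cons(e, e), s(a)))), a))   [R4 at 1]
4. m(s(a), cons(cons(e, a), e), k(cons(s(a), cons(e, m(s(e), cons(e, e), s(a)))), a))  →  m(s(a), cons(cons(e, a), e), k(cons(s(a), cons(e, a)), a))   [R7 at 3.1.2.2]
5. m(s(a), cons(cons(e, a), e), k(cons(s(a), cons(e, a)), a))  →  m(s(a), cons(cons(e, a), e), s(e))   [R4 at 3]
6. m(s(a), cons(cons(e, a), e), s(e))  →  a   [R7 at ε]

a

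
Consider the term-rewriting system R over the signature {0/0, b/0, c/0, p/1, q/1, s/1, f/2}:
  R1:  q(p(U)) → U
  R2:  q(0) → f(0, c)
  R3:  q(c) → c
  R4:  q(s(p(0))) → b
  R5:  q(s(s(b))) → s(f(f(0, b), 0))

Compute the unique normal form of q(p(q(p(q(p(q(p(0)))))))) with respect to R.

0

1. q(p(q(p(q(p(q(p(0))))))))  →  q(p(q(p(q(p(0))))))   [R1 at ε]
2. q(p(q(p(q(p(0))))))  →  q(p(q(p(0))))   [R1 at ε]
3. q(p(q(p(0))))  →  q(p(0))   [R1 at ε]
4. q(p(0))  →  0   [R1 at ε]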